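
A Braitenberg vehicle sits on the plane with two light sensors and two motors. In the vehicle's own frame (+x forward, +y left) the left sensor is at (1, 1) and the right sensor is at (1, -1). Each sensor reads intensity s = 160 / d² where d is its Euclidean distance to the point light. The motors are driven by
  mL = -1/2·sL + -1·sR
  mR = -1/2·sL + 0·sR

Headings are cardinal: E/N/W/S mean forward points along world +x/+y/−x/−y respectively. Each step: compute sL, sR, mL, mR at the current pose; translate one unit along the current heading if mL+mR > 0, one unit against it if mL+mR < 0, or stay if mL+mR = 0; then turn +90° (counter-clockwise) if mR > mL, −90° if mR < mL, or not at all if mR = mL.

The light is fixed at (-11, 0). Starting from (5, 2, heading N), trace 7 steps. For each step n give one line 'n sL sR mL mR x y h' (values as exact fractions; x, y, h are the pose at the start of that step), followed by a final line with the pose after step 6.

n=0: pose=(5,2,N); sL=80/117, sR=80/149; mL=-15320/17433, mR=-40/117; mL+mR=-21280/17433 → advance -1; mR−mL=80/149 → turn +1·90°
n=1: pose=(5,1,W); sL=32/45, sR=160/229; mL=-10864/10305, mR=-16/45; mL+mR=-14528/10305 → advance -1; mR−mL=160/229 → turn +1·90°
n=2: pose=(6,1,S); sL=40/81, sR=5/8; mL=-565/648, mR=-20/81; mL+mR=-725/648 → advance -1; mR−mL=5/8 → turn +1·90°
n=3: pose=(6,2,E); sL=160/333, sR=32/65; mL=-15856/21645, mR=-80/333; mL+mR=-21056/21645 → advance -1; mR−mL=32/65 → turn +1·90°
n=4: pose=(5,2,N); sL=80/117, sR=80/149; mL=-15320/17433, mR=-40/117; mL+mR=-21280/17433 → advance -1; mR−mL=80/149 → turn +1·90°
n=5: pose=(5,1,W); sL=32/45, sR=160/229; mL=-10864/10305, mR=-16/45; mL+mR=-14528/10305 → advance -1; mR−mL=160/229 → turn +1·90°
n=6: pose=(6,1,S); sL=40/81, sR=5/8; mL=-565/648, mR=-20/81; mL+mR=-725/648 → advance -1; mR−mL=5/8 → turn +1·90°

0 80/117 80/149 -15320/17433 -40/117 5 2 N
1 32/45 160/229 -10864/10305 -16/45 5 1 W
2 40/81 5/8 -565/648 -20/81 6 1 S
3 160/333 32/65 -15856/21645 -80/333 6 2 E
4 80/117 80/149 -15320/17433 -40/117 5 2 N
5 32/45 160/229 -10864/10305 -16/45 5 1 W
6 40/81 5/8 -565/648 -20/81 6 1 S
final 6 2 E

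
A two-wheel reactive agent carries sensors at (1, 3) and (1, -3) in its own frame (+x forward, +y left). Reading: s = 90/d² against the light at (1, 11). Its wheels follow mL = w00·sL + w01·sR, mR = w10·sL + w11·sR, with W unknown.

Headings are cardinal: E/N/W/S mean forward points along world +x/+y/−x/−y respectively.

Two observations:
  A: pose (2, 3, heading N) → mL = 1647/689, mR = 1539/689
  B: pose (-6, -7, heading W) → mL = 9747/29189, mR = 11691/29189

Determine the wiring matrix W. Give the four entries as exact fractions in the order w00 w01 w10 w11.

obs A: pose=(2,3,N) → sL=90/53, sR=18/13, mL=1647/689, mR=1539/689
obs B: pose=(-6,-7,W) → sL=18/101, sR=90/289, mL=9747/29189, mR=11691/29189
sensor matrix S = [[90/53, 18/13], [18/101, 90/289]]; det S = 5672592/20111221
solve [mL_A; mL_B] = S·[w00; w01] and [mR_A; mR_B] = S·[w10; w11]:
  w00 = 1, w01 = 1/2, w10 = 1/2, w11 = 1

1 1/2 1/2 1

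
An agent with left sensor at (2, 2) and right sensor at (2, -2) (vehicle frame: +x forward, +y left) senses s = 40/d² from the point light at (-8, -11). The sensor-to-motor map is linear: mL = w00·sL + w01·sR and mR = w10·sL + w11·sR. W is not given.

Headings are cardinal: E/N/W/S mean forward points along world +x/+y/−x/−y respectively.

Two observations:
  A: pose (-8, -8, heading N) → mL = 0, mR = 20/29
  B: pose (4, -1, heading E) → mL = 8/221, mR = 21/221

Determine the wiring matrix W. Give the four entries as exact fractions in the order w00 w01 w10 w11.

-1 1 -1/2 1

obs A: pose=(-8,-8,N) → sL=40/29, sR=40/29, mL=0, mR=20/29
obs B: pose=(4,-1,E) → sL=2/17, sR=2/13, mL=8/221, mR=21/221
sensor matrix S = [[40/29, 40/29], [2/17, 2/13]]; det S = 320/6409
solve [mL_A; mL_B] = S·[w00; w01] and [mR_A; mR_B] = S·[w10; w11]:
  w00 = -1, w01 = 1, w10 = -1/2, w11 = 1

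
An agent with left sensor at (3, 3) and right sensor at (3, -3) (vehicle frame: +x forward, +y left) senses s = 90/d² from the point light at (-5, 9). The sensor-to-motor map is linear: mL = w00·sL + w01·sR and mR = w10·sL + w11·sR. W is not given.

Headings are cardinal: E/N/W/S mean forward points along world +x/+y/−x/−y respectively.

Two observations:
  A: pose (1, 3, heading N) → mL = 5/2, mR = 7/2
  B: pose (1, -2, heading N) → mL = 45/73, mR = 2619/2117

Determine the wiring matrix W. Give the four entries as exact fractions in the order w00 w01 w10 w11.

obs A: pose=(1,3,N) → sL=5, sR=1, mL=5/2, mR=7/2
obs B: pose=(1,-2,N) → sL=90/73, sR=18/29, mL=45/73, mR=2619/2117
sensor matrix S = [[5, 1], [90/73, 18/29]]; det S = 3960/2117
solve [mL_A; mL_B] = S·[w00; w01] and [mR_A; mR_B] = S·[w10; w11]:
  w00 = 1/2, w01 = 0, w10 = 1/2, w11 = 1

1/2 0 1/2 1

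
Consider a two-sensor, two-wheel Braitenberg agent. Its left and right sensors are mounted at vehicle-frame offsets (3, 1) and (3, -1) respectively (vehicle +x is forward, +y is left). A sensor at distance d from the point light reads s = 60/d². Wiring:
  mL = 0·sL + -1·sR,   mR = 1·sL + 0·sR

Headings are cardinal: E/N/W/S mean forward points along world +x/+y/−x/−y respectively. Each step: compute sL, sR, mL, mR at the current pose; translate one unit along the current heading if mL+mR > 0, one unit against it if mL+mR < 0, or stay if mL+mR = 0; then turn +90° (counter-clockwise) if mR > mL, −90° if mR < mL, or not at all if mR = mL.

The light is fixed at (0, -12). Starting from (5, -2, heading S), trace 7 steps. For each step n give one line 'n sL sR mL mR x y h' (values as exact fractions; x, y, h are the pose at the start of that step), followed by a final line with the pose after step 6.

n=0: pose=(5,-2,S); sL=12/17, sR=12/13; mL=-12/13, mR=12/17; mL+mR=-48/221 → advance -1; mR−mL=360/221 → turn +1·90°
n=1: pose=(5,-1,E); sL=15/52, sR=15/41; mL=-15/41, mR=15/52; mL+mR=-165/2132 → advance -1; mR−mL=1395/2132 → turn +1·90°
n=2: pose=(4,-1,N); sL=12/41, sR=60/221; mL=-60/221, mR=12/41; mL+mR=192/9061 → advance +1; mR−mL=5112/9061 → turn +1·90°
n=3: pose=(4,0,W); sL=30/61, sR=6/17; mL=-6/17, mR=30/61; mL+mR=144/1037 → advance +1; mR−mL=876/1037 → turn +1·90°
n=4: pose=(3,0,S); sL=60/97, sR=12/17; mL=-12/17, mR=60/97; mL+mR=-144/1649 → advance -1; mR−mL=2184/1649 → turn +1·90°
n=5: pose=(3,1,E); sL=15/58, sR=1/3; mL=-1/3, mR=15/58; mL+mR=-13/174 → advance -1; mR−mL=103/174 → turn +1·90°
n=6: pose=(2,1,N); sL=60/257, sR=12/53; mL=-12/53, mR=60/257; mL+mR=96/13621 → advance +1; mR−mL=6264/13621 → turn +1·90°

0 12/17 12/13 -12/13 12/17 5 -2 S
1 15/52 15/41 -15/41 15/52 5 -1 E
2 12/41 60/221 -60/221 12/41 4 -1 N
3 30/61 6/17 -6/17 30/61 4 0 W
4 60/97 12/17 -12/17 60/97 3 0 S
5 15/58 1/3 -1/3 15/58 3 1 E
6 60/257 12/53 -12/53 60/257 2 1 N
final 2 2 W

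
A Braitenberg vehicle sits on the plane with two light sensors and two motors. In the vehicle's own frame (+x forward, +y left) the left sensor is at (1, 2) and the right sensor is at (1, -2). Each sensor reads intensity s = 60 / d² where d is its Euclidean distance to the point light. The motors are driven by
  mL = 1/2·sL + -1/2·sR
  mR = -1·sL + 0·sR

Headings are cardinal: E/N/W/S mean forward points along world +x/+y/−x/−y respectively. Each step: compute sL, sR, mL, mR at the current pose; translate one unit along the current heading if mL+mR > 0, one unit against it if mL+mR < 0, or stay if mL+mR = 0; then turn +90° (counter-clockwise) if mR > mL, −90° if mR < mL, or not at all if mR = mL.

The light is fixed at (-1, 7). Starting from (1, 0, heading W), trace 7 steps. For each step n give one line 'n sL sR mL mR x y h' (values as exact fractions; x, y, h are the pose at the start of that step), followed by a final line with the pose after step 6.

0 30/41 30/13 -420/533 -30/41 1 0 W
1 60/89 12/13 -144/1157 -60/89 2 0 S
2 15/17 3 -18/17 -15/17 2 1 W
3 12/17 60/53 -192/901 -12/17 3 1 S
4 30/29 10/3 -100/87 -30/29 3 2 W
5 12/17 4/3 -16/51 -12/17 4 2 S
6 15/13 3 -12/13 -15/13 4 3 W
final 5 3 N

n=0: pose=(1,0,W); sL=30/41, sR=30/13; mL=-420/533, mR=-30/41; mL+mR=-810/533 → advance -1; mR−mL=30/533 → turn +1·90°
n=1: pose=(2,0,S); sL=60/89, sR=12/13; mL=-144/1157, mR=-60/89; mL+mR=-924/1157 → advance -1; mR−mL=-636/1157 → turn -1·90°
n=2: pose=(2,1,W); sL=15/17, sR=3; mL=-18/17, mR=-15/17; mL+mR=-33/17 → advance -1; mR−mL=3/17 → turn +1·90°
n=3: pose=(3,1,S); sL=12/17, sR=60/53; mL=-192/901, mR=-12/17; mL+mR=-828/901 → advance -1; mR−mL=-444/901 → turn -1·90°
n=4: pose=(3,2,W); sL=30/29, sR=10/3; mL=-100/87, mR=-30/29; mL+mR=-190/87 → advance -1; mR−mL=10/87 → turn +1·90°
n=5: pose=(4,2,S); sL=12/17, sR=4/3; mL=-16/51, mR=-12/17; mL+mR=-52/51 → advance -1; mR−mL=-20/51 → turn -1·90°
n=6: pose=(4,3,W); sL=15/13, sR=3; mL=-12/13, mR=-15/13; mL+mR=-27/13 → advance -1; mR−mL=-3/13 → turn -1·90°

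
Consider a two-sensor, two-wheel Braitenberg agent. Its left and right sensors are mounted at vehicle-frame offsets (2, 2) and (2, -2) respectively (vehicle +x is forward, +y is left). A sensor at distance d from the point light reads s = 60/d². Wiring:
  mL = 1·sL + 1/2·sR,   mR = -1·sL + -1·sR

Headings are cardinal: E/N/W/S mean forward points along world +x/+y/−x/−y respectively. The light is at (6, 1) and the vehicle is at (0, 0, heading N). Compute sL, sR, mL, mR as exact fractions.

left sensor world pos  = (-2, 2); dL² = 65
right sensor world pos = (2, 2); dR² = 17
sL = 60/65 = 12/13
sR = 60/17 = 60/17
mL = 1·sL + 1/2·sR = 594/221
mR = -1·sL + -1·sR = -984/221

12/13 60/17 594/221 -984/221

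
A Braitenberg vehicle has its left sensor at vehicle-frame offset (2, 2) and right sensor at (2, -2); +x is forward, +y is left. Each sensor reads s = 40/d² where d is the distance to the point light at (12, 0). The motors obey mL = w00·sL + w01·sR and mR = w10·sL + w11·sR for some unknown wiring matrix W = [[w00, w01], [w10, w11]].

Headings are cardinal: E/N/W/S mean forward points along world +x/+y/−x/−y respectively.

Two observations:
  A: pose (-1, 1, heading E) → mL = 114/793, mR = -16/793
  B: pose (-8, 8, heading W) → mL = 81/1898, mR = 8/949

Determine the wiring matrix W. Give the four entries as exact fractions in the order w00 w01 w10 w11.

obs A: pose=(-1,1,E) → sL=4/13, sR=20/61, mL=114/793, mR=-16/793
obs B: pose=(-8,8,W) → sL=1/13, sR=5/73, mL=81/1898, mR=8/949
sensor matrix S = [[4/13, 20/61], [1/13, 5/73]]; det S = -240/57889
solve [mL_A; mL_B] = S·[w00; w01] and [mR_A; mR_B] = S·[w10; w11]:
  w00 = 1, w01 = -1/2, w10 = 1, w11 = -1

1 -1/2 1 -1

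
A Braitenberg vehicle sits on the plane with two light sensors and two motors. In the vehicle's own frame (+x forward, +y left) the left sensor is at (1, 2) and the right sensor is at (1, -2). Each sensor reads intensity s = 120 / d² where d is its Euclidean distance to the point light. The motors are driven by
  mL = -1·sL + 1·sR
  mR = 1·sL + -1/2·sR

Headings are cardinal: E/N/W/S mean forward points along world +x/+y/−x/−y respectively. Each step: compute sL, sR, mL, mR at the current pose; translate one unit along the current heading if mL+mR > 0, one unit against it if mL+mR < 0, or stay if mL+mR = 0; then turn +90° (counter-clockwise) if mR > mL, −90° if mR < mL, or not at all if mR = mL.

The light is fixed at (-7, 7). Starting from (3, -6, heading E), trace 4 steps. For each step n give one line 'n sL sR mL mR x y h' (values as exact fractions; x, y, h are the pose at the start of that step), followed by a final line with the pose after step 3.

0 60/121 60/173 -3120/20933 6750/20933 3 -6 E
1 8/15 120/313 -704/4695 1604/4695 4 -6 N
2 15/37 3/5 36/185 39/370 4 -5 W
3 24/37 24/53 -384/1961 828/1961 3 -5 N
final 3 -4 W

n=0: pose=(3,-6,E); sL=60/121, sR=60/173; mL=-3120/20933, mR=6750/20933; mL+mR=30/173 → advance +1; mR−mL=9870/20933 → turn +1·90°
n=1: pose=(4,-6,N); sL=8/15, sR=120/313; mL=-704/4695, mR=1604/4695; mL+mR=60/313 → advance +1; mR−mL=2308/4695 → turn +1·90°
n=2: pose=(4,-5,W); sL=15/37, sR=3/5; mL=36/185, mR=39/370; mL+mR=3/10 → advance +1; mR−mL=-33/370 → turn -1·90°
n=3: pose=(3,-5,N); sL=24/37, sR=24/53; mL=-384/1961, mR=828/1961; mL+mR=12/53 → advance +1; mR−mL=1212/1961 → turn +1·90°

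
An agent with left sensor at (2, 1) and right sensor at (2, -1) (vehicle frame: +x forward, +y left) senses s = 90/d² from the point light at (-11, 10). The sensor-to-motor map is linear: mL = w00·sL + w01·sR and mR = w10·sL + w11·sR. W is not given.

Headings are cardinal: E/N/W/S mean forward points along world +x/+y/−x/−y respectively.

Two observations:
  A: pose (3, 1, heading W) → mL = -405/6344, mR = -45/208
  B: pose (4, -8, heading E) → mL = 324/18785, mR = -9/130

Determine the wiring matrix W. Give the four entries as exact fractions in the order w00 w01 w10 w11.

1 -1 0 -1/2

obs A: pose=(3,1,W) → sL=45/122, sR=45/104, mL=-405/6344, mR=-45/208
obs B: pose=(4,-8,E) → sL=45/289, sR=9/65, mL=324/18785, mR=-9/130
sensor matrix S = [[45/122, 45/104], [45/289, 9/65]]; det S = -29889/1833416
solve [mL_A; mL_B] = S·[w00; w01] and [mR_A; mR_B] = S·[w10; w11]:
  w00 = 1, w01 = -1, w10 = 0, w11 = -1/2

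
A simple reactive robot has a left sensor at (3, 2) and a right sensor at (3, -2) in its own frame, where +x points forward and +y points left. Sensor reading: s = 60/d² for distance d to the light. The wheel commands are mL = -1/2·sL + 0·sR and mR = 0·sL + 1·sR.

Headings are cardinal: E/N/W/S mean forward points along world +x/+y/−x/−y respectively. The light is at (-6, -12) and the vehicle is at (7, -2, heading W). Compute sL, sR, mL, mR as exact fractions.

15/41 15/61 -15/82 15/61

left sensor world pos  = (4, -4); dL² = 164
right sensor world pos = (4, 0); dR² = 244
sL = 60/164 = 15/41
sR = 60/244 = 15/61
mL = -1/2·sL + 0·sR = -15/82
mR = 0·sL + 1·sR = 15/61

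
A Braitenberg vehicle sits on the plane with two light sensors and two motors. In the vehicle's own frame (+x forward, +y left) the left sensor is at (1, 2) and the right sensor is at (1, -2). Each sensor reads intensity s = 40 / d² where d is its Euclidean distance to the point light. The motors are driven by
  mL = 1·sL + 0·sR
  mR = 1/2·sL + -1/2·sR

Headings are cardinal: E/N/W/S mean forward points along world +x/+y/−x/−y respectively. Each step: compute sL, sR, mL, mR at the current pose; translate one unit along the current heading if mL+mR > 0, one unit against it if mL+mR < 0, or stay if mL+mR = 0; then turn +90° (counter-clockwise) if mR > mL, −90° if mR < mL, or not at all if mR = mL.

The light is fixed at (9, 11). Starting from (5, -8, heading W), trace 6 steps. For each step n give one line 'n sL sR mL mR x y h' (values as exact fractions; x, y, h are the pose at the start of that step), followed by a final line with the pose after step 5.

0 20/233 20/157 20/233 -760/36581 5 -8 W
1 40/373 40/333 40/373 -800/124209 4 -8 N
2 5/34 5/52 5/34 45/1768 4 -7 E
3 8/73 40/397 8/73 128/28981 5 -7 S
4 20/233 20/157 20/233 -760/36581 5 -8 W
5 40/373 40/333 40/373 -800/124209 4 -8 N
final 4 -7 E

n=0: pose=(5,-8,W); sL=20/233, sR=20/157; mL=20/233, mR=-760/36581; mL+mR=2380/36581 → advance +1; mR−mL=-3900/36581 → turn -1·90°
n=1: pose=(4,-8,N); sL=40/373, sR=40/333; mL=40/373, mR=-800/124209; mL+mR=12520/124209 → advance +1; mR−mL=-14120/124209 → turn -1·90°
n=2: pose=(4,-7,E); sL=5/34, sR=5/52; mL=5/34, mR=45/1768; mL+mR=305/1768 → advance +1; mR−mL=-215/1768 → turn -1·90°
n=3: pose=(5,-7,S); sL=8/73, sR=40/397; mL=8/73, mR=128/28981; mL+mR=3304/28981 → advance +1; mR−mL=-3048/28981 → turn -1·90°
n=4: pose=(5,-8,W); sL=20/233, sR=20/157; mL=20/233, mR=-760/36581; mL+mR=2380/36581 → advance +1; mR−mL=-3900/36581 → turn -1·90°
n=5: pose=(4,-8,N); sL=40/373, sR=40/333; mL=40/373, mR=-800/124209; mL+mR=12520/124209 → advance +1; mR−mL=-14120/124209 → turn -1·90°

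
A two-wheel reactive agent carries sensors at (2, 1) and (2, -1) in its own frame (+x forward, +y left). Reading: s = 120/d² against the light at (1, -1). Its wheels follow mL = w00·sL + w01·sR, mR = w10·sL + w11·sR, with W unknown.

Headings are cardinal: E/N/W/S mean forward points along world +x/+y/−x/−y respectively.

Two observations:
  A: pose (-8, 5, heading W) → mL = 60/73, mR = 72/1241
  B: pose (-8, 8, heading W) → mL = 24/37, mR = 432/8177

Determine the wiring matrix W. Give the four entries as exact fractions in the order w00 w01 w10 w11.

obs A: pose=(-8,5,W) → sL=60/73, sR=12/17, mL=60/73, mR=72/1241
obs B: pose=(-8,8,W) → sL=24/37, sR=120/221, mL=24/37, mR=432/8177
sensor matrix S = [[60/73, 12/17], [24/37, 120/221]]; det S = -6912/596921
solve [mL_A; mL_B] = S·[w00; w01] and [mR_A; mR_B] = S·[w10; w11]:
  w00 = 1, w01 = 0, w10 = 1/2, w11 = -1/2

1 0 1/2 -1/2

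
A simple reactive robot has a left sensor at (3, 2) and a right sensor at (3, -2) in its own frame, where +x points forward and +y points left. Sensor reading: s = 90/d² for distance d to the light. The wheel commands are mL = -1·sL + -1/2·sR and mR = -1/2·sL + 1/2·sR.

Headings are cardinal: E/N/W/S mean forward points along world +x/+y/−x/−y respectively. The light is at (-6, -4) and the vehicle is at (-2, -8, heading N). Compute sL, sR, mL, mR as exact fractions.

left sensor world pos  = (-4, -5); dL² = 5
right sensor world pos = (0, -5); dR² = 37
sL = 90/5 = 18
sR = 90/37 = 90/37
mL = -1·sL + -1/2·sR = -711/37
mR = -1/2·sL + 1/2·sR = -288/37

18 90/37 -711/37 -288/37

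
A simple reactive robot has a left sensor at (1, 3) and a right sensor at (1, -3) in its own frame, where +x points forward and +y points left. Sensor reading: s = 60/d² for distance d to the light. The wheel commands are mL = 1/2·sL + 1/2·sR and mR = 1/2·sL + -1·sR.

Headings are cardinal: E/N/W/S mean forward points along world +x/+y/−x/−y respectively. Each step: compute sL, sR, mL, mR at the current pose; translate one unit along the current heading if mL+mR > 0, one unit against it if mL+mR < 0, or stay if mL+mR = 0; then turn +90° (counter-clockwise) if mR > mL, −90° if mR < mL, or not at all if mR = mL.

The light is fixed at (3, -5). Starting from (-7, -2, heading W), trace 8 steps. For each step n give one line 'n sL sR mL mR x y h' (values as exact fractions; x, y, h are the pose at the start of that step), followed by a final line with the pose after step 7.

0 60/121 60/157 8340/18997 -2550/18997 -7 -2 W
1 15/53 3/4 219/424 -129/212 -8 -2 N
2 12/25 60/101 1356/2525 -894/2525 -8 -3 E
3 6/5 6/17 66/85 21/85 -7 -3 S
4 12/25 60/137 1572/3425 -678/3425 -7 -4 W
5 3/10 15/17 201/340 -249/340 -8 -4 N
6 60/109 60/109 60/109 -30/109 -8 -5 E
7 6/5 6/17 66/85 21/85 -7 -5 S
final -7 -6 W

n=0: pose=(-7,-2,W); sL=60/121, sR=60/157; mL=8340/18997, mR=-2550/18997; mL+mR=5790/18997 → advance +1; mR−mL=-90/157 → turn -1·90°
n=1: pose=(-8,-2,N); sL=15/53, sR=3/4; mL=219/424, mR=-129/212; mL+mR=-39/424 → advance -1; mR−mL=-9/8 → turn -1·90°
n=2: pose=(-8,-3,E); sL=12/25, sR=60/101; mL=1356/2525, mR=-894/2525; mL+mR=462/2525 → advance +1; mR−mL=-90/101 → turn -1·90°
n=3: pose=(-7,-3,S); sL=6/5, sR=6/17; mL=66/85, mR=21/85; mL+mR=87/85 → advance +1; mR−mL=-9/17 → turn -1·90°
n=4: pose=(-7,-4,W); sL=12/25, sR=60/137; mL=1572/3425, mR=-678/3425; mL+mR=894/3425 → advance +1; mR−mL=-90/137 → turn -1·90°
n=5: pose=(-8,-4,N); sL=3/10, sR=15/17; mL=201/340, mR=-249/340; mL+mR=-12/85 → advance -1; mR−mL=-45/34 → turn -1·90°
n=6: pose=(-8,-5,E); sL=60/109, sR=60/109; mL=60/109, mR=-30/109; mL+mR=30/109 → advance +1; mR−mL=-90/109 → turn -1·90°
n=7: pose=(-7,-5,S); sL=6/5, sR=6/17; mL=66/85, mR=21/85; mL+mR=87/85 → advance +1; mR−mL=-9/17 → turn -1·90°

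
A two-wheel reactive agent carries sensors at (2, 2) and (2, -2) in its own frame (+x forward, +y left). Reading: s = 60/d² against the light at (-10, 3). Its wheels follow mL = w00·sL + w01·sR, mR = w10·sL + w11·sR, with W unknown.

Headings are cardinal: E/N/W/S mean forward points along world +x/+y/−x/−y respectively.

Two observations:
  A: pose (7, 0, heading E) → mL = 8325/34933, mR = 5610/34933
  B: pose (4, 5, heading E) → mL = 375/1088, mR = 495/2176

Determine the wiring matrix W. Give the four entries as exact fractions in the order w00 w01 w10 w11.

obs A: pose=(7,0,E) → sL=30/181, sR=30/193, mL=8325/34933, mR=5610/34933
obs B: pose=(4,5,E) → sL=15/68, sR=15/64, mL=375/1088, mR=495/2176
sensor matrix S = [[30/181, 30/193], [15/68, 15/64]]; det S = 86625/19003552
solve [mL_A; mL_B] = S·[w00; w01] and [mR_A; mR_B] = S·[w10; w11]:
  w00 = 1/2, w01 = 1, w10 = 1/2, w11 = 1/2

1/2 1 1/2 1/2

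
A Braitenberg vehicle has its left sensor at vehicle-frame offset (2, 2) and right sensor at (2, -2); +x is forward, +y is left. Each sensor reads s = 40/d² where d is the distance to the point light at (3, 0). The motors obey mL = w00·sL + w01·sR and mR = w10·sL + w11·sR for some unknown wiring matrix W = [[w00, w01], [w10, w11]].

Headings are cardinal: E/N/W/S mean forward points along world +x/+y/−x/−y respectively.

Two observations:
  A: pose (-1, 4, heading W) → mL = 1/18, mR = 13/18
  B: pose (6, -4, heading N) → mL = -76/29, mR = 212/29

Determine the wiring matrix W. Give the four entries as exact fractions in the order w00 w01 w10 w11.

obs A: pose=(-1,4,W) → sL=1, sR=5/9, mL=1/18, mR=13/18
obs B: pose=(6,-4,N) → sL=8, sR=40/29, mL=-76/29, mR=212/29
sensor matrix S = [[1, 5/9], [8, 40/29]]; det S = -800/261
solve [mL_A; mL_B] = S·[w00; w01] and [mR_A; mR_B] = S·[w10; w11]:
  w00 = -1/2, w01 = 1, w10 = 1, w11 = -1/2

-1/2 1 1 -1/2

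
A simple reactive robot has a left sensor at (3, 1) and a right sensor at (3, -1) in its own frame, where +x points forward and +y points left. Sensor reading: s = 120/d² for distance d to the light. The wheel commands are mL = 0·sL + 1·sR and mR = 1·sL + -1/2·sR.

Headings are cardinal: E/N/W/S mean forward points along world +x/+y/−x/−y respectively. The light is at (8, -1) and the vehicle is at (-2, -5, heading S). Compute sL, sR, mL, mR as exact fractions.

left sensor world pos  = (-1, -8); dL² = 130
right sensor world pos = (-3, -8); dR² = 170
sL = 120/130 = 12/13
sR = 120/170 = 12/17
mL = 0·sL + 1·sR = 12/17
mR = 1·sL + -1/2·sR = 126/221

12/13 12/17 12/17 126/221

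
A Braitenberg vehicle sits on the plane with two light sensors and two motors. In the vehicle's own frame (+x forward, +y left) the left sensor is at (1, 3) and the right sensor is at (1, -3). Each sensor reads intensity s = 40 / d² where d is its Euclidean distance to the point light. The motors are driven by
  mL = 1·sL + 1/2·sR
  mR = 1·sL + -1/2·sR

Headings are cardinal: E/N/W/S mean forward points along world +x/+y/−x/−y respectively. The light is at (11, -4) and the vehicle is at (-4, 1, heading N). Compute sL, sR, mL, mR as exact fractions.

left sensor world pos  = (-7, 2); dL² = 360
right sensor world pos = (-1, 2); dR² = 180
sL = 40/360 = 1/9
sR = 40/180 = 2/9
mL = 1·sL + 1/2·sR = 2/9
mR = 1·sL + -1/2·sR = 0

1/9 2/9 2/9 0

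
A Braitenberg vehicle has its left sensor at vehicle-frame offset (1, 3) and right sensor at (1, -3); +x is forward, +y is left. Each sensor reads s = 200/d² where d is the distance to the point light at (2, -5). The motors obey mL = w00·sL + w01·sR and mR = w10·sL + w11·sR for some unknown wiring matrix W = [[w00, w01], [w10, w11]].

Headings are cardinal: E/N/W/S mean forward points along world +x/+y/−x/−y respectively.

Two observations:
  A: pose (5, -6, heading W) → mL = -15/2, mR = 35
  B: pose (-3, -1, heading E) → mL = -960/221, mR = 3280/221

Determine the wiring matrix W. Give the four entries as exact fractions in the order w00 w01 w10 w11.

1/2 -1/2 1 1

obs A: pose=(5,-6,W) → sL=10, sR=25, mL=-15/2, mR=35
obs B: pose=(-3,-1,E) → sL=40/13, sR=200/17, mL=-960/221, mR=3280/221
sensor matrix S = [[10, 25], [40/13, 200/17]]; det S = 9000/221
solve [mL_A; mL_B] = S·[w00; w01] and [mR_A; mR_B] = S·[w10; w11]:
  w00 = 1/2, w01 = -1/2, w10 = 1, w11 = 1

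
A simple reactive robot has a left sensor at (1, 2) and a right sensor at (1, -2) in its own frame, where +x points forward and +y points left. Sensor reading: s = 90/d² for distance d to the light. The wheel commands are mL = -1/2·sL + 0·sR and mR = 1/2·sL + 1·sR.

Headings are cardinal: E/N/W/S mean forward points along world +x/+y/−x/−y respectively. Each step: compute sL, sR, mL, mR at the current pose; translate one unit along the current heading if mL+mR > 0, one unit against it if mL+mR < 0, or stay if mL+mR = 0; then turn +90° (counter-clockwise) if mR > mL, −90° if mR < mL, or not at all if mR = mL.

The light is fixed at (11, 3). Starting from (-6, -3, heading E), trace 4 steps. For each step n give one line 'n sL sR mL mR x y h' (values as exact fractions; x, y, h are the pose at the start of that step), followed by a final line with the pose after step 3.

n=0: pose=(-6,-3,E); sL=45/136, sR=9/32; mL=-45/272, mR=243/544; mL+mR=9/32 → advance +1; mR−mL=333/544 → turn +1·90°
n=1: pose=(-5,-3,N); sL=90/349, sR=90/221; mL=-45/349, mR=41355/77129; mL+mR=90/221 → advance +1; mR−mL=51300/77129 → turn +1·90°
n=2: pose=(-5,-2,W); sL=45/169, sR=45/149; mL=-45/338, mR=21915/50362; mL+mR=45/149 → advance +1; mR−mL=14310/25181 → turn +1·90°
n=3: pose=(-6,-2,S); sL=10/29, sR=90/397; mL=-5/29, mR=4595/11513; mL+mR=90/397 → advance +1; mR−mL=6580/11513 → turn +1·90°

0 45/136 9/32 -45/272 243/544 -6 -3 E
1 90/349 90/221 -45/349 41355/77129 -5 -3 N
2 45/169 45/149 -45/338 21915/50362 -5 -2 W
3 10/29 90/397 -5/29 4595/11513 -6 -2 S
final -6 -3 E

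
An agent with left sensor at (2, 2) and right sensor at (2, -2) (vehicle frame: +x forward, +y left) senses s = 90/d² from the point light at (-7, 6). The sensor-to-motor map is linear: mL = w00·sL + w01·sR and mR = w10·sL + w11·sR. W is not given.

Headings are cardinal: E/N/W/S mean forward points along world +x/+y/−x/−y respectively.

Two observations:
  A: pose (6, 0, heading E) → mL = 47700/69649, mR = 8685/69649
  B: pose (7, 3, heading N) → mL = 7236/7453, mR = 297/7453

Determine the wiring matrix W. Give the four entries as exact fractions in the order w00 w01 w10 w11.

obs A: pose=(6,0,E) → sL=90/241, sR=90/289, mL=47700/69649, mR=8685/69649
obs B: pose=(7,3,N) → sL=18/29, sR=90/257, mL=7236/7453, mR=297/7453
sensor matrix S = [[90/241, 90/289], [18/29, 90/257]]; det S = -32451840/519093997
solve [mL_A; mL_B] = S·[w00; w01] and [mR_A; mR_B] = S·[w10; w11]:
  w00 = 1, w01 = 1, w10 = -1/2, w11 = 1

1 1 -1/2 1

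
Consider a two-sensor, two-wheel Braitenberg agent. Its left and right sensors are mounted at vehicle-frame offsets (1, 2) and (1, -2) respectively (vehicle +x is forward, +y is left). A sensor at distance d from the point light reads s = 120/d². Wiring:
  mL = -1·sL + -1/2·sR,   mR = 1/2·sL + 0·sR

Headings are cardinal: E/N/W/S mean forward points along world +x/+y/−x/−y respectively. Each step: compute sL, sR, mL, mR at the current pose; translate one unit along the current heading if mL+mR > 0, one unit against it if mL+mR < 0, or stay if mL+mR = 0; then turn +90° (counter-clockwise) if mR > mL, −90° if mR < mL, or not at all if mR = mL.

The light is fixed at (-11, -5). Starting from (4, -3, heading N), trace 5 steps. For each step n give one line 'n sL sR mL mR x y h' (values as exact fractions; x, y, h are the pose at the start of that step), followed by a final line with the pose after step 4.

0 60/89 60/149 -11610/13261 30/89 4 -3 N
1 120/197 24/41 -7284/8077 60/197 4 -4 W
2 10/27 30/49 -895/1323 5/27 5 -4 S
3 24/61 120/289 -10596/17629 12/61 5 -3 E
4 60/89 60/149 -11610/13261 30/89 4 -3 N
final 4 -4 W

n=0: pose=(4,-3,N); sL=60/89, sR=60/149; mL=-11610/13261, mR=30/89; mL+mR=-7140/13261 → advance -1; mR−mL=16080/13261 → turn +1·90°
n=1: pose=(4,-4,W); sL=120/197, sR=24/41; mL=-7284/8077, mR=60/197; mL+mR=-4824/8077 → advance -1; mR−mL=9744/8077 → turn +1·90°
n=2: pose=(5,-4,S); sL=10/27, sR=30/49; mL=-895/1323, mR=5/27; mL+mR=-650/1323 → advance -1; mR−mL=380/441 → turn +1·90°
n=3: pose=(5,-3,E); sL=24/61, sR=120/289; mL=-10596/17629, mR=12/61; mL+mR=-7128/17629 → advance -1; mR−mL=14064/17629 → turn +1·90°
n=4: pose=(4,-3,N); sL=60/89, sR=60/149; mL=-11610/13261, mR=30/89; mL+mR=-7140/13261 → advance -1; mR−mL=16080/13261 → turn +1·90°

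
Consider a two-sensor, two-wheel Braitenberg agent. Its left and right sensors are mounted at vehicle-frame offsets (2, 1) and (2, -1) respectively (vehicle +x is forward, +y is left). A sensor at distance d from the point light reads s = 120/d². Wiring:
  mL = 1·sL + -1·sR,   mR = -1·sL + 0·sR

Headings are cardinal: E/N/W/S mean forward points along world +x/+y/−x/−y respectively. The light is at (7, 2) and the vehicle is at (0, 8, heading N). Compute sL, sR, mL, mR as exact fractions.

15/16 6/5 -21/80 -15/16

left sensor world pos  = (-1, 10); dL² = 128
right sensor world pos = (1, 10); dR² = 100
sL = 120/128 = 15/16
sR = 120/100 = 6/5
mL = 1·sL + -1·sR = -21/80
mR = -1·sL + 0·sR = -15/16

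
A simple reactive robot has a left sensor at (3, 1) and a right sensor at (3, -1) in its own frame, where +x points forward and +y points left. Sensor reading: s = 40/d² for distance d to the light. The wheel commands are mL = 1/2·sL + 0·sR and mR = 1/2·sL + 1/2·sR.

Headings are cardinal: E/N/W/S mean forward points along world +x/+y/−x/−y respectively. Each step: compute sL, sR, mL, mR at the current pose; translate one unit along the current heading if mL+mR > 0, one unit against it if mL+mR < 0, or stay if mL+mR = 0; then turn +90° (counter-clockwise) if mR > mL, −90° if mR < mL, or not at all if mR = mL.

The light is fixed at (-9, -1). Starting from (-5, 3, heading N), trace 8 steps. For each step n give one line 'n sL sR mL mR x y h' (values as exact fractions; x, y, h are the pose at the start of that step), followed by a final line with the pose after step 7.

n=0: pose=(-5,3,N); sL=20/29, sR=20/37; mL=10/29, mR=660/1073; mL+mR=1030/1073 → advance +1; mR−mL=10/37 → turn +1·90°
n=1: pose=(-5,4,W); sL=40/17, sR=40/37; mL=20/17, mR=1080/629; mL+mR=1820/629 → advance +1; mR−mL=20/37 → turn +1·90°
n=2: pose=(-6,4,S); sL=2, sR=5; mL=1, mR=7/2; mL+mR=9/2 → advance +1; mR−mL=5/2 → turn +1·90°
n=3: pose=(-6,3,E); sL=40/61, sR=8/9; mL=20/61, mR=424/549; mL+mR=604/549 → advance +1; mR−mL=4/9 → turn +1·90°
n=4: pose=(-5,3,N); sL=20/29, sR=20/37; mL=10/29, mR=660/1073; mL+mR=1030/1073 → advance +1; mR−mL=10/37 → turn +1·90°
n=5: pose=(-5,4,W); sL=40/17, sR=40/37; mL=20/17, mR=1080/629; mL+mR=1820/629 → advance +1; mR−mL=20/37 → turn +1·90°
n=6: pose=(-6,4,S); sL=2, sR=5; mL=1, mR=7/2; mL+mR=9/2 → advance +1; mR−mL=5/2 → turn +1·90°
n=7: pose=(-6,3,E); sL=40/61, sR=8/9; mL=20/61, mR=424/549; mL+mR=604/549 → advance +1; mR−mL=4/9 → turn +1·90°

0 20/29 20/37 10/29 660/1073 -5 3 N
1 40/17 40/37 20/17 1080/629 -5 4 W
2 2 5 1 7/2 -6 4 S
3 40/61 8/9 20/61 424/549 -6 3 E
4 20/29 20/37 10/29 660/1073 -5 3 N
5 40/17 40/37 20/17 1080/629 -5 4 W
6 2 5 1 7/2 -6 4 S
7 40/61 8/9 20/61 424/549 -6 3 E
final -5 3 N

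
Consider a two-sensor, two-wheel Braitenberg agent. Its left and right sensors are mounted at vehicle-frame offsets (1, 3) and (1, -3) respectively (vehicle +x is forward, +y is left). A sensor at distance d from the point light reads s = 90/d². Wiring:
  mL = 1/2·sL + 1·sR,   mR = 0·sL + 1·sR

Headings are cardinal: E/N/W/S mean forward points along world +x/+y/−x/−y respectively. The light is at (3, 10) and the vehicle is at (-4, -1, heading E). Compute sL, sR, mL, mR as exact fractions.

left sensor world pos  = (-3, 2); dL² = 100
right sensor world pos = (-3, -4); dR² = 232
sL = 90/100 = 9/10
sR = 90/232 = 45/116
mL = 1/2·sL + 1·sR = 243/290
mR = 0·sL + 1·sR = 45/116

9/10 45/116 243/290 45/116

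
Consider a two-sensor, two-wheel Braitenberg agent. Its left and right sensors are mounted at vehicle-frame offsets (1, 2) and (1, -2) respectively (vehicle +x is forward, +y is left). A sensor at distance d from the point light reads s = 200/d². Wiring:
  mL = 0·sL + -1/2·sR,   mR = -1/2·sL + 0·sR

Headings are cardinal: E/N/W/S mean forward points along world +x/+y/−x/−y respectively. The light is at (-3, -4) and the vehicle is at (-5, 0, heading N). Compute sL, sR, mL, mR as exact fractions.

left sensor world pos  = (-7, 1); dL² = 41
right sensor world pos = (-3, 1); dR² = 25
sL = 200/41 = 200/41
sR = 200/25 = 8
mL = 0·sL + -1/2·sR = -4
mR = -1/2·sL + 0·sR = -100/41

200/41 8 -4 -100/41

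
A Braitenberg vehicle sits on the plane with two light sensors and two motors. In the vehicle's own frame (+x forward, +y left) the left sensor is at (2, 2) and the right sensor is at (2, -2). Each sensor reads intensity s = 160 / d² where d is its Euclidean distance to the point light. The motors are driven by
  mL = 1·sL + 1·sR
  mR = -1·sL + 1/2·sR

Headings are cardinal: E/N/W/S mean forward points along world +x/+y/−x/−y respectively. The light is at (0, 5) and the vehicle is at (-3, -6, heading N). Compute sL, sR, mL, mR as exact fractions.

left sensor world pos  = (-5, -4); dL² = 106
right sensor world pos = (-1, -4); dR² = 82
sL = 160/106 = 80/53
sR = 160/82 = 80/41
mL = 1·sL + 1·sR = 7520/2173
mR = -1·sL + 1/2·sR = -1160/2173

80/53 80/41 7520/2173 -1160/2173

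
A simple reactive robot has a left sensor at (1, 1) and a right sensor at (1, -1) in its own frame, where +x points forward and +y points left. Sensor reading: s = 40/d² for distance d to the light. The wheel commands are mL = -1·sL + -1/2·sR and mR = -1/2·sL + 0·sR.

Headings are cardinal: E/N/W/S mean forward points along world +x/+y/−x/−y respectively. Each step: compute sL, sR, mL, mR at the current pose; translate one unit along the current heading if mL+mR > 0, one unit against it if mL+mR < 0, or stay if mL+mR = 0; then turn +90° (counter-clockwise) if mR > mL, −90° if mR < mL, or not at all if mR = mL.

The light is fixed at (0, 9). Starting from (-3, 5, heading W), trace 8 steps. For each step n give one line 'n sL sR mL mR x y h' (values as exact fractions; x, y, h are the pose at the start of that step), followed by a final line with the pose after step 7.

0 40/41 8/5 -364/205 -20/41 -3 5 W
1 20/13 20/17 -470/221 -10/13 -2 5 S
2 8 40/17 -156/17 -4 -2 6 E
3 2 5 -9/2 -1 -3 6 N
4 40/41 8/5 -364/205 -20/41 -3 5 W
5 20/13 20/17 -470/221 -10/13 -2 5 S
6 8 40/17 -156/17 -4 -2 6 E
7 2 5 -9/2 -1 -3 6 N
final -3 5 W

n=0: pose=(-3,5,W); sL=40/41, sR=8/5; mL=-364/205, mR=-20/41; mL+mR=-464/205 → advance -1; mR−mL=264/205 → turn +1·90°
n=1: pose=(-2,5,S); sL=20/13, sR=20/17; mL=-470/221, mR=-10/13; mL+mR=-640/221 → advance -1; mR−mL=300/221 → turn +1·90°
n=2: pose=(-2,6,E); sL=8, sR=40/17; mL=-156/17, mR=-4; mL+mR=-224/17 → advance -1; mR−mL=88/17 → turn +1·90°
n=3: pose=(-3,6,N); sL=2, sR=5; mL=-9/2, mR=-1; mL+mR=-11/2 → advance -1; mR−mL=7/2 → turn +1·90°
n=4: pose=(-3,5,W); sL=40/41, sR=8/5; mL=-364/205, mR=-20/41; mL+mR=-464/205 → advance -1; mR−mL=264/205 → turn +1·90°
n=5: pose=(-2,5,S); sL=20/13, sR=20/17; mL=-470/221, mR=-10/13; mL+mR=-640/221 → advance -1; mR−mL=300/221 → turn +1·90°
n=6: pose=(-2,6,E); sL=8, sR=40/17; mL=-156/17, mR=-4; mL+mR=-224/17 → advance -1; mR−mL=88/17 → turn +1·90°
n=7: pose=(-3,6,N); sL=2, sR=5; mL=-9/2, mR=-1; mL+mR=-11/2 → advance -1; mR−mL=7/2 → turn +1·90°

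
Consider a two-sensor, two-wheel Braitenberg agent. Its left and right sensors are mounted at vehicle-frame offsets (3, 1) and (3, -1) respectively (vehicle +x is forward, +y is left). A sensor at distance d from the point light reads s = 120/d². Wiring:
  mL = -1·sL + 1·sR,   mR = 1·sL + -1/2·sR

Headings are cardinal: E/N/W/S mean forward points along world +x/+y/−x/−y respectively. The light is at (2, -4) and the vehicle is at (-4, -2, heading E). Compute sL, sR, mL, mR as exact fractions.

20/3 12 16/3 2/3

left sensor world pos  = (-1, -1); dL² = 18
right sensor world pos = (-1, -3); dR² = 10
sL = 120/18 = 20/3
sR = 120/10 = 12
mL = -1·sL + 1·sR = 16/3
mR = 1·sL + -1/2·sR = 2/3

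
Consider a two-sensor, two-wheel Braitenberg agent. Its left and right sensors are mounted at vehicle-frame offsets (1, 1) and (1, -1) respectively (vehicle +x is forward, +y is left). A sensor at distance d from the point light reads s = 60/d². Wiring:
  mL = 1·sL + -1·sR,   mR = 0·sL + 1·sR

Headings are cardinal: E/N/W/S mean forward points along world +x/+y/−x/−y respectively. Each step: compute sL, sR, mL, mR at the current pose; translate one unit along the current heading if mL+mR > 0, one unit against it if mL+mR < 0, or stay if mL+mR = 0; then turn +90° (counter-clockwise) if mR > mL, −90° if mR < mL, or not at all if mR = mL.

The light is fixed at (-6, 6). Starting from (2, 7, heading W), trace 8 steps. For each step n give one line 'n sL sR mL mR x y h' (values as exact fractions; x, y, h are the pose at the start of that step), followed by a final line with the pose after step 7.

n=0: pose=(2,7,W); sL=60/49, sR=60/53; mL=240/2597, mR=60/53; mL+mR=60/49 → advance +1; mR−mL=2700/2597 → turn +1·90°
n=1: pose=(1,7,S); sL=15/16, sR=5/3; mL=-35/48, mR=5/3; mL+mR=15/16 → advance +1; mR−mL=115/48 → turn +1·90°
n=2: pose=(1,6,E); sL=12/13, sR=12/13; mL=0, mR=12/13; mL+mR=12/13 → advance +1; mR−mL=12/13 → turn +1·90°
n=3: pose=(2,6,N); sL=6/5, sR=30/41; mL=96/205, mR=30/41; mL+mR=6/5 → advance +1; mR−mL=54/205 → turn +1·90°
n=4: pose=(2,7,W); sL=60/49, sR=60/53; mL=240/2597, mR=60/53; mL+mR=60/49 → advance +1; mR−mL=2700/2597 → turn +1·90°
n=5: pose=(1,7,S); sL=15/16, sR=5/3; mL=-35/48, mR=5/3; mL+mR=15/16 → advance +1; mR−mL=115/48 → turn +1·90°
n=6: pose=(1,6,E); sL=12/13, sR=12/13; mL=0, mR=12/13; mL+mR=12/13 → advance +1; mR−mL=12/13 → turn +1·90°
n=7: pose=(2,6,N); sL=6/5, sR=30/41; mL=96/205, mR=30/41; mL+mR=6/5 → advance +1; mR−mL=54/205 → turn +1·90°

0 60/49 60/53 240/2597 60/53 2 7 W
1 15/16 5/3 -35/48 5/3 1 7 S
2 12/13 12/13 0 12/13 1 6 E
3 6/5 30/41 96/205 30/41 2 6 N
4 60/49 60/53 240/2597 60/53 2 7 W
5 15/16 5/3 -35/48 5/3 1 7 S
6 12/13 12/13 0 12/13 1 6 E
7 6/5 30/41 96/205 30/41 2 6 N
final 2 7 W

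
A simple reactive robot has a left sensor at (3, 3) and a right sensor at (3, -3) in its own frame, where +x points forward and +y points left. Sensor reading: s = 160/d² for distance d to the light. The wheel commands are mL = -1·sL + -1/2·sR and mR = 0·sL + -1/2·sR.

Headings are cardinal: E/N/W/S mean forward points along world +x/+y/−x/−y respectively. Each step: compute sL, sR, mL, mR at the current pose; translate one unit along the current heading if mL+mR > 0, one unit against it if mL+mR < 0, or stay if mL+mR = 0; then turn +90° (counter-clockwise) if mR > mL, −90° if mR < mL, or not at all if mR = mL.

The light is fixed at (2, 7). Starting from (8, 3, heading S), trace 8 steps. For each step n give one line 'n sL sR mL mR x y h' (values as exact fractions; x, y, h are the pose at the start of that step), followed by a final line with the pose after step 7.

n=0: pose=(8,3,S); sL=16/13, sR=80/29; mL=-984/377, mR=-40/29; mL+mR=-1504/377 → advance -1; mR−mL=16/13 → turn +1·90°
n=1: pose=(8,4,E); sL=160/81, sR=160/117; mL=-2800/1053, mR=-80/117; mL+mR=-3520/1053 → advance -1; mR−mL=160/81 → turn +1·90°
n=2: pose=(7,4,N); sL=40, sR=5/2; mL=-165/4, mR=-5/4; mL+mR=-85/2 → advance -1; mR−mL=40 → turn +1·90°
n=3: pose=(7,3,W); sL=160/53, sR=32; mL=-1008/53, mR=-16; mL+mR=-1856/53 → advance -1; mR−mL=160/53 → turn +1·90°
n=4: pose=(8,3,S); sL=16/13, sR=80/29; mL=-984/377, mR=-40/29; mL+mR=-1504/377 → advance -1; mR−mL=16/13 → turn +1·90°
n=5: pose=(8,4,E); sL=160/81, sR=160/117; mL=-2800/1053, mR=-80/117; mL+mR=-3520/1053 → advance -1; mR−mL=160/81 → turn +1·90°
n=6: pose=(7,4,N); sL=40, sR=5/2; mL=-165/4, mR=-5/4; mL+mR=-85/2 → advance -1; mR−mL=40 → turn +1·90°
n=7: pose=(7,3,W); sL=160/53, sR=32; mL=-1008/53, mR=-16; mL+mR=-1856/53 → advance -1; mR−mL=160/53 → turn +1·90°

0 16/13 80/29 -984/377 -40/29 8 3 S
1 160/81 160/117 -2800/1053 -80/117 8 4 E
2 40 5/2 -165/4 -5/4 7 4 N
3 160/53 32 -1008/53 -16 7 3 W
4 16/13 80/29 -984/377 -40/29 8 3 S
5 160/81 160/117 -2800/1053 -80/117 8 4 E
6 40 5/2 -165/4 -5/4 7 4 N
7 160/53 32 -1008/53 -16 7 3 W
final 8 3 S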